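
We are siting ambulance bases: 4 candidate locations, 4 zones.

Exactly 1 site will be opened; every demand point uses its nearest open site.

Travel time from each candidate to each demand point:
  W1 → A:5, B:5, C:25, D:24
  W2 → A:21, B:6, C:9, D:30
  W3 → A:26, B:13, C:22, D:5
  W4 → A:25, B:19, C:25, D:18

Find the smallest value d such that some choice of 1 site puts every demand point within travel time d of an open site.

25

Open {W1}.
  Farthest demand point is C at travel time 25 (to W1); all others are ≤ 25.
With {W4} the worst case is 25.
With {W3} the worst case is 26.
No size-1 selection achieves below 25.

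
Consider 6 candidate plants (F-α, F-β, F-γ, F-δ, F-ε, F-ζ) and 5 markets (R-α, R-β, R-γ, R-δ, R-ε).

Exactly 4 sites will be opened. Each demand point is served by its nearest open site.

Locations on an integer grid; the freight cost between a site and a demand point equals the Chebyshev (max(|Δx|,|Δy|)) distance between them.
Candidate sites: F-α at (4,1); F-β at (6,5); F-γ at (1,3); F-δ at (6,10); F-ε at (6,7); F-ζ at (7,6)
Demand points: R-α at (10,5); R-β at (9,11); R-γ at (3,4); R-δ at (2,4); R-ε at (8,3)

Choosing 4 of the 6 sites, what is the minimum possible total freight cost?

Open {F-β, F-γ, F-δ, F-ζ}.
  R-α→F-ζ 3, R-β→F-δ 3, R-γ→F-γ 2, R-δ→F-γ 1, R-ε→F-β 2  ⇒ total 11.
Compare {F-α, F-β, F-γ, F-δ}: total 12.
Compare {F-α, F-γ, F-δ, F-ζ}: total 12.
No size-4 selection does better; minimum is 11.

11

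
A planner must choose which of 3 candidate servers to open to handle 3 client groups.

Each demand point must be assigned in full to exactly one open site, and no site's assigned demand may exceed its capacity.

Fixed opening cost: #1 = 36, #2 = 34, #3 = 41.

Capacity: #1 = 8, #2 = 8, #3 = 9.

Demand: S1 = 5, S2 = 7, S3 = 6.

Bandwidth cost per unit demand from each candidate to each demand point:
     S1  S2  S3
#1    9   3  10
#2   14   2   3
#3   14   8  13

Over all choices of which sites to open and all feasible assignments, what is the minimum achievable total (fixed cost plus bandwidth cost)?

Open {#1, #2, #3}; cheapest assignment that respects the capacities:
  #1 (cap 8, load 7): S2 — cost 7×3 = 21
  #2 (cap 8, load 6): S3 — cost 6×3 = 18
  #3 (cap 9, load 5): S1 — cost 5×14 = 70
  Shipping 109, fixed 111 → total 220.
  Any other capacity-feasible assignment to {#1, #2, #3} ships for at least 109.
Total demand is 18 and no other set of sites has combined capacity ≥ 18, so {#1, #2, #3} is the only feasible choice of open sites. Minimum: 220.

220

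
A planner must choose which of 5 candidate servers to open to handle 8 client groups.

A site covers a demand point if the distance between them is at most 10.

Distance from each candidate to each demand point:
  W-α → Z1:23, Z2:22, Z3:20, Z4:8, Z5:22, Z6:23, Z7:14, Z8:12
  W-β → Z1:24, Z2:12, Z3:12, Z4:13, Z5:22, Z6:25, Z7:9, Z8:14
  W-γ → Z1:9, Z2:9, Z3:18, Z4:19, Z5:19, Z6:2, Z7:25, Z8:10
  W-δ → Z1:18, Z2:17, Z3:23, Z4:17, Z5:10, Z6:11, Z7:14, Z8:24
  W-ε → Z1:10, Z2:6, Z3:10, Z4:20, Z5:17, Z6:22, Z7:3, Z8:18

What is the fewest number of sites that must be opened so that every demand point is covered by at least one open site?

Coverage sets (demand points within 10 of each site):
  W-α: {Z4}
  W-β: {Z7}
  W-γ: {Z1, Z2, Z6, Z8}
  W-δ: {Z5}
  W-ε: {Z1, Z2, Z3, Z7}
No 3 sites suffice: every size-3 union leaves at least one demand point uncovered.
But {W-α, W-γ, W-δ, W-ε} covers everything, so the minimum is 4.

4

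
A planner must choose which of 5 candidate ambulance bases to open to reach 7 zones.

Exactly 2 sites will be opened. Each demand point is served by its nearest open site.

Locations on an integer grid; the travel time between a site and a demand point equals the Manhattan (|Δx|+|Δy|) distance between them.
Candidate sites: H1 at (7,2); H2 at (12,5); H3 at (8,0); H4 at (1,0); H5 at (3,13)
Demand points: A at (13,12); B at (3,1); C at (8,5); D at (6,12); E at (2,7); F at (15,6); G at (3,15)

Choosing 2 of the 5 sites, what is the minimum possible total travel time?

Open {H2, H5}.
  A→H2 8, B→H5 12, C→H2 4, D→H5 4, E→H5 7, F→H2 4, G→H5 2  ⇒ total 41.
Compare {H1, H5}: total 45.
Compare {H3, H5}: total 48.
No size-2 selection does better; minimum is 41.

41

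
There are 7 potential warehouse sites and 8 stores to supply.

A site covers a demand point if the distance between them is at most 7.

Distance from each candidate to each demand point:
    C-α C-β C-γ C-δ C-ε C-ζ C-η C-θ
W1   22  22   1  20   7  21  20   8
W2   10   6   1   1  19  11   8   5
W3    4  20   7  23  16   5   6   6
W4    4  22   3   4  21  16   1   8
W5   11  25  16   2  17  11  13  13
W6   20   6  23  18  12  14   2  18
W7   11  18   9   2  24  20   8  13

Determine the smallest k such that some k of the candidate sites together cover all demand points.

Coverage sets (demand points within 7 of each site):
  W1: {C-γ, C-ε}
  W2: {C-β, C-γ, C-δ, C-θ}
  W3: {C-α, C-γ, C-ζ, C-η, C-θ}
  W4: {C-α, C-γ, C-δ, C-η}
  W5: {C-δ}
  W6: {C-β, C-η}
  W7: {C-δ}
No 2 sites suffice: every size-2 union leaves at least one demand point uncovered.
But {W1, W2, W3} covers everything, so the minimum is 3.

3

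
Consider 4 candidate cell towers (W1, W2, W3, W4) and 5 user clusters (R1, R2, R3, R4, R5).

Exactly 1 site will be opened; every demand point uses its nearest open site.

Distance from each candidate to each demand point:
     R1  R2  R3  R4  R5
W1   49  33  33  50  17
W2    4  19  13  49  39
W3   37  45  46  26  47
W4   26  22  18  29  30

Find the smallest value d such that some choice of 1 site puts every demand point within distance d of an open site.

Open {W4}.
  Farthest demand point is R5 at distance 30 (to W4); all others are ≤ 30.
With {W3} the worst case is 47.
With {W2} the worst case is 49.
No size-1 selection achieves below 30.

30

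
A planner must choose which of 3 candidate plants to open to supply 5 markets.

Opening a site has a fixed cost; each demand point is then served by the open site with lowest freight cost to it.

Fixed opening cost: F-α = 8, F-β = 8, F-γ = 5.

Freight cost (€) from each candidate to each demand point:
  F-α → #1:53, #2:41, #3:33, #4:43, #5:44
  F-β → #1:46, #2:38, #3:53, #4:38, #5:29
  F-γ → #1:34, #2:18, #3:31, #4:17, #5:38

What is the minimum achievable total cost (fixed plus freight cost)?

Open {F-β, F-γ}: assign each demand point to its cheapest open site.
  #1→F-γ 34, #2→F-γ 18, #3→F-γ 31, #4→F-γ 17, #5→F-β 29
  freight cost 129, fixed 13 → total 142.
Compare {F-γ}: freight cost 138 + fixed 5 = 143.
Compare {F-α, F-β, F-γ}: freight cost 129 + fixed 21 = 150.
Compare {F-α, F-γ}: freight cost 138 + fixed 13 = 151.
All other subsets cost ≥ 143. Minimum total cost: 142.

142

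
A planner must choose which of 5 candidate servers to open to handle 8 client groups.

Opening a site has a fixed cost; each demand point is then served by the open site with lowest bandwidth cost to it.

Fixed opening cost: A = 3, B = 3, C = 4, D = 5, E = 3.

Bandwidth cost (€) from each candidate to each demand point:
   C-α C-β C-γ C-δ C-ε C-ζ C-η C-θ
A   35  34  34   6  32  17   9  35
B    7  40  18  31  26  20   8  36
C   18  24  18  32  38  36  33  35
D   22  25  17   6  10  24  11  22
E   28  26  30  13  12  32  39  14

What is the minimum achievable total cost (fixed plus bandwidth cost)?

Open {A, B, E}: assign each demand point to its cheapest open site.
  C-α→B 7, C-β→E 26, C-γ→B 18, C-δ→A 6, C-ε→E 12, C-ζ→A 17, C-η→B 8, C-θ→E 14
  bandwidth cost 108, fixed 9 → total 117.
Compare {B, D, E}: bandwidth cost 107 + fixed 11 = 118.
Compare {A, B, D, E}: bandwidth cost 104 + fixed 14 = 118.
Compare {A, B, C, E}: bandwidth cost 106 + fixed 13 = 119.
All other subsets cost ≥ 118. Minimum total cost: 117.

117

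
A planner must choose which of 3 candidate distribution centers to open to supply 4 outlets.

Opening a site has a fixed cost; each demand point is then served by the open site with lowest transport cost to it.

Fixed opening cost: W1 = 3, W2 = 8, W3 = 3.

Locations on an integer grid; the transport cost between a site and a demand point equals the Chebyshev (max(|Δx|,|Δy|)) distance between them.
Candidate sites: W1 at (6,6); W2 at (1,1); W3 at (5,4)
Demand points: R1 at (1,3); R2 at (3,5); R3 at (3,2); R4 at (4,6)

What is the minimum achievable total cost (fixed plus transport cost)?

Open {W3}: assign each demand point to its cheapest open site.
  R1→W3 4, R2→W3 2, R3→W3 2, R4→W3 2
  transport cost 10, fixed 3 → total 13.
Compare {W1, W3}: transport cost 10 + fixed 6 = 16.
Compare {W1}: transport cost 14 + fixed 3 = 17.
Compare {W2, W3}: transport cost 8 + fixed 11 = 19.
All other subsets cost ≥ 16. Minimum total cost: 13.

13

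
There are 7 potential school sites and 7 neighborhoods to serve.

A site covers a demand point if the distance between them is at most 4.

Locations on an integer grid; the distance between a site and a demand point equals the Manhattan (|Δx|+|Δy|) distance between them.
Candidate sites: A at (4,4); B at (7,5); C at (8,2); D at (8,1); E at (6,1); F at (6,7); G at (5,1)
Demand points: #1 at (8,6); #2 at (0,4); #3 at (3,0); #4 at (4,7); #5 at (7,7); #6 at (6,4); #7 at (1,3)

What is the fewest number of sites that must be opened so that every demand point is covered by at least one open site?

3

Coverage sets (demand points within 4 of each site):
  A: {#2, #4, #6, #7}
  B: {#1, #5, #6}
  C: {#1, #6}
  D: {}
  E: {#3, #6}
  F: {#1, #4, #5, #6}
  G: {#3, #6}
No 2 sites suffice: every size-2 union leaves at least one demand point uncovered.
But {A, B, E} covers everything, so the minimum is 3.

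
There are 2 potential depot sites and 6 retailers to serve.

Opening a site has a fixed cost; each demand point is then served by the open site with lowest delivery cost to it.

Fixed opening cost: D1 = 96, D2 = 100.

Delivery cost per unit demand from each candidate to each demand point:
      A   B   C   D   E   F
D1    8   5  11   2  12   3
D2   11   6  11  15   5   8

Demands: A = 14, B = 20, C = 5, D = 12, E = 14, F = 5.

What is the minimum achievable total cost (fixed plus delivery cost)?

Open {D1}: assign each demand point to its cheapest open site.
  A→D1 14×8=112, B→D1 20×5=100, C→D1 5×11=55, D→D1 12×2=24, E→D1 14×12=168, F→D1 5×3=15
  delivery cost 474, fixed 96 → total 570.
Compare {D1, D2}: delivery cost 376 + fixed 196 = 572.
Compare {D2}: delivery cost 619 + fixed 100 = 719.

570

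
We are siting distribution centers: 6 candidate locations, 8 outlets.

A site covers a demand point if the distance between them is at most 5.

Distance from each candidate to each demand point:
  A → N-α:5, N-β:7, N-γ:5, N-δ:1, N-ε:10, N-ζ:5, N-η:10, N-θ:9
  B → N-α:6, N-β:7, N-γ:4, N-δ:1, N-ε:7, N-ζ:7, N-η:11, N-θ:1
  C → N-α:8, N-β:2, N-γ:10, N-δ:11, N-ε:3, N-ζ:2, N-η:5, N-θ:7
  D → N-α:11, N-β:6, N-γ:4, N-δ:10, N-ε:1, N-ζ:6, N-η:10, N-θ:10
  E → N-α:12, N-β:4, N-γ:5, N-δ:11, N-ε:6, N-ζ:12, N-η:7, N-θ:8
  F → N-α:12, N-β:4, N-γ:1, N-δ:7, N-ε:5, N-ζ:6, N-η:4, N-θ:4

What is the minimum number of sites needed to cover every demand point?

2

Coverage sets (demand points within 5 of each site):
  A: {N-α, N-γ, N-δ, N-ζ}
  B: {N-γ, N-δ, N-θ}
  C: {N-β, N-ε, N-ζ, N-η}
  D: {N-γ, N-ε}
  E: {N-β, N-γ}
  F: {N-β, N-γ, N-ε, N-η, N-θ}
No single site covers all 8 demand points.
But {A, F} covers everything, so the minimum is 2.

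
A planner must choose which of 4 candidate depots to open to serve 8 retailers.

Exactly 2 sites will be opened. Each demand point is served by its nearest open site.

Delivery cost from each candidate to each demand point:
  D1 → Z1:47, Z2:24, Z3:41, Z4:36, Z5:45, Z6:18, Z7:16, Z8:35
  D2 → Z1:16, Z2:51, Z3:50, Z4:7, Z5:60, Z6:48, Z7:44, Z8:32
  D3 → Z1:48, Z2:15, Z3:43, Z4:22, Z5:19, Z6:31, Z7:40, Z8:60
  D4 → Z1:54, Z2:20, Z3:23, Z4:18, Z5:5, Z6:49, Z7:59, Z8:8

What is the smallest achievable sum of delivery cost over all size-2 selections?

155

Open {D1, D4}.
  Z1→D1 47, Z2→D4 20, Z3→D4 23, Z4→D4 18, Z5→D4 5, Z6→D1 18, Z7→D1 16, Z8→D4 8  ⇒ total 155.
Compare {D2, D4}: total 171.
Compare {D3, D4}: total 188.
No size-2 selection does better; minimum is 155.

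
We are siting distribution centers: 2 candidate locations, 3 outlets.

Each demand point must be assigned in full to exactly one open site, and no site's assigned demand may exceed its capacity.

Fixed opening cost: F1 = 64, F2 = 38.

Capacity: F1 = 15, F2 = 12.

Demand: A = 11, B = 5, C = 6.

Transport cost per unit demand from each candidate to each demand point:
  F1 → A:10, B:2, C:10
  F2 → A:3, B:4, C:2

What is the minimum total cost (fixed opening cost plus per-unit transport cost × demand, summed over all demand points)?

Open {F1, F2}; cheapest assignment that respects the capacities:
  F1 (cap 15, load 11): B, C — cost 5×2 + 6×10 = 70
  F2 (cap 12, load 11): A — cost 11×3 = 33
  Shipping 103, fixed 102 → total 205.
  Any other capacity-feasible assignment to {F1, F2} ships for at least 103.
Total demand is 22 and no other set of sites has combined capacity ≥ 22, so {F1, F2} is the only feasible choice of open sites. Minimum: 205.

205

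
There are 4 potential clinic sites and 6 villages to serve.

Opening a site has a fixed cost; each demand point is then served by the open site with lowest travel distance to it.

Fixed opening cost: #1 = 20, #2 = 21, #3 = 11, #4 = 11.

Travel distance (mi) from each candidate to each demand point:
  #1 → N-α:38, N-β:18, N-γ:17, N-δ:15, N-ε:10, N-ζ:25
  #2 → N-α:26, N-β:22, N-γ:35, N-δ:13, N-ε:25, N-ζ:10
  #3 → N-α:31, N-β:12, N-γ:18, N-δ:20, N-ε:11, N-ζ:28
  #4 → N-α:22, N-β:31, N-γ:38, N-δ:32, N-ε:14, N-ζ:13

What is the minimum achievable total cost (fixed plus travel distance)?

Open {#3, #4}: assign each demand point to its cheapest open site.
  N-α→#4 22, N-β→#3 12, N-γ→#3 18, N-δ→#3 20, N-ε→#3 11, N-ζ→#4 13
  travel distance 96, fixed 22 → total 118.
Compare {#2, #3}: travel distance 90 + fixed 32 = 122.
Compare {#1, #4}: travel distance 95 + fixed 31 = 126.
Compare {#2, #3, #4}: travel distance 86 + fixed 43 = 129.
All other subsets cost ≥ 122. Minimum total cost: 118.

118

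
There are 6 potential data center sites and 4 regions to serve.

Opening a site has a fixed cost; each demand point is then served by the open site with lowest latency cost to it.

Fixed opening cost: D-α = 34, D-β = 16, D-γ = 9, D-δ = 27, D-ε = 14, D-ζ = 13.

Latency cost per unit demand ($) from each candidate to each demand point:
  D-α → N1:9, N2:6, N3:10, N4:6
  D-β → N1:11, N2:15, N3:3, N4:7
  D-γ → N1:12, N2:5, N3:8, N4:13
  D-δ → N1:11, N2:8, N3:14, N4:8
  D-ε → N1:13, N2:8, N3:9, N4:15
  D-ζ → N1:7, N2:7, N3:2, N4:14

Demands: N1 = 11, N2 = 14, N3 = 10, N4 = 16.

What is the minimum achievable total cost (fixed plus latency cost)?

317

Open {D-β, D-γ, D-ζ}: assign each demand point to its cheapest open site.
  N1→D-ζ 11×7=77, N2→D-γ 14×5=70, N3→D-ζ 10×2=20, N4→D-β 16×7=112
  latency cost 279, fixed 38 → total 317.
Compare {D-α, D-γ, D-ζ}: latency cost 263 + fixed 56 = 319.
Compare {D-α, D-ζ}: latency cost 277 + fixed 47 = 324.
Compare {D-β, D-γ, D-ε, D-ζ}: latency cost 279 + fixed 52 = 331.
All other subsets cost ≥ 319. Minimum total cost: 317.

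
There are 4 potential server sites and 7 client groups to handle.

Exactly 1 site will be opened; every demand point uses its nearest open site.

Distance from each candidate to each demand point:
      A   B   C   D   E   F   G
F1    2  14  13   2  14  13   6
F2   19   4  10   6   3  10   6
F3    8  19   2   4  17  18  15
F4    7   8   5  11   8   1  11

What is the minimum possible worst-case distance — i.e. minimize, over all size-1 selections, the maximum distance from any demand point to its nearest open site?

Open {F4}.
  Farthest demand point is D at distance 11 (to F4); all others are ≤ 11.
With {F1} the worst case is 14.
With {F2} the worst case is 19.
No size-1 selection achieves below 11.

11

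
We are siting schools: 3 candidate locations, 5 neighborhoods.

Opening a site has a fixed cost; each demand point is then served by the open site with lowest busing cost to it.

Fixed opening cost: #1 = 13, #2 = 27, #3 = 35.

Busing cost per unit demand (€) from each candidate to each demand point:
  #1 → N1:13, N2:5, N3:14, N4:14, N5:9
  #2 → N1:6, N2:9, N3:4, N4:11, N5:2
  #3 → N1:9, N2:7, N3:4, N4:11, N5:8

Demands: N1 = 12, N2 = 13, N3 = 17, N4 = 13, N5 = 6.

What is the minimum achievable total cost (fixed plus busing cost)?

Open {#1, #2}: assign each demand point to its cheapest open site.
  N1→#2 12×6=72, N2→#1 13×5=65, N3→#2 17×4=68, N4→#2 13×11=143, N5→#2 6×2=12
  busing cost 360, fixed 40 → total 400.
Compare {#1, #2, #3}: busing cost 360 + fixed 75 = 435.
Compare {#2}: busing cost 412 + fixed 27 = 439.
Compare {#2, #3}: busing cost 386 + fixed 62 = 448.
All other subsets cost ≥ 435. Minimum total cost: 400.

400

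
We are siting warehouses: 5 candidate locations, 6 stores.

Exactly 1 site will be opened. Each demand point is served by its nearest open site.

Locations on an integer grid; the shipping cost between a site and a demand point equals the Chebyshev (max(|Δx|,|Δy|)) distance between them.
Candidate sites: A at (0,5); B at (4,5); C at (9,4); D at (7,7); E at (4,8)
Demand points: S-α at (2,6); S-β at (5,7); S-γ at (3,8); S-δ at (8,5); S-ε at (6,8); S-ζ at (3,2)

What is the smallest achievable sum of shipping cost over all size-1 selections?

16

Open {E}.
  S-α→E 2, S-β→E 1, S-γ→E 1, S-δ→E 4, S-ε→E 2, S-ζ→E 6  ⇒ total 16.
Compare {B}: total 17.
Compare {D}: total 19.
No size-1 selection does better; minimum is 16.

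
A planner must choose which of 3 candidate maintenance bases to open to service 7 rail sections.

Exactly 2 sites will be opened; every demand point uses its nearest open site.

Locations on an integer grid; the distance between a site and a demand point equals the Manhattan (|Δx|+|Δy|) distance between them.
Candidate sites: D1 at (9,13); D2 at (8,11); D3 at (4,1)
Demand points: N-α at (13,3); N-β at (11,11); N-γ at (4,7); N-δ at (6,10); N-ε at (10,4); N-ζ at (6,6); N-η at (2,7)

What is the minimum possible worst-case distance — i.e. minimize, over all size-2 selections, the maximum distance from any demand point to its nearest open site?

11

Open {D1, D3}.
  Farthest demand point is N-α at distance 11 (to D3); all others are ≤ 11.
With {D2, D3} the worst case is 11.
With {D1, D2} the worst case is 13.
No size-2 selection achieves below 11.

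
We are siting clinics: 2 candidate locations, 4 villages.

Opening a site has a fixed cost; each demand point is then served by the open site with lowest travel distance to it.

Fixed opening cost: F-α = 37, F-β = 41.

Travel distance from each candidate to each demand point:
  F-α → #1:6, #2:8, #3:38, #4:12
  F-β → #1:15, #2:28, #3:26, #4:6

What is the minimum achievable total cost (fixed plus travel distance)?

Open {F-α}: assign each demand point to its cheapest open site.
  #1→F-α 6, #2→F-α 8, #3→F-α 38, #4→F-α 12
  travel distance 64, fixed 37 → total 101.
Compare {F-β}: travel distance 75 + fixed 41 = 116.
Compare {F-α, F-β}: travel distance 46 + fixed 78 = 124.

101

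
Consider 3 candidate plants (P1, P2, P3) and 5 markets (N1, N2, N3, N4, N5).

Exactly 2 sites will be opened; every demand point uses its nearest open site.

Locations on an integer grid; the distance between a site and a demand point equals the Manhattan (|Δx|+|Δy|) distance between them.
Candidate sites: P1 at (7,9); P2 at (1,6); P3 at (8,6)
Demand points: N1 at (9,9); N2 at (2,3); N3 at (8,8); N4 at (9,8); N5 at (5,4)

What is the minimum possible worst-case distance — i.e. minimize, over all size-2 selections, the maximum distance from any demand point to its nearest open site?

Open {P2, P3}.
  Farthest demand point is N5 at distance 5 (to P3); all others are ≤ 5.
With {P1, P2} the worst case is 6.
With {P1, P3} the worst case is 9.
No size-2 selection achieves below 5.

5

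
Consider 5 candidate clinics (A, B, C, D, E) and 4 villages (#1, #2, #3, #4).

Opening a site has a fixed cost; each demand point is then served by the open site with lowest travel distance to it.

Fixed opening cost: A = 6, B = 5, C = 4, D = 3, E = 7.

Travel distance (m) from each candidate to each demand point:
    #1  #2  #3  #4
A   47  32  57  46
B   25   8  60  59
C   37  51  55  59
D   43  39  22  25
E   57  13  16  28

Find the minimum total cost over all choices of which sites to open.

Open {B, D}: assign each demand point to its cheapest open site.
  #1→B 25, #2→B 8, #3→D 22, #4→D 25
  travel distance 80, fixed 8 → total 88.
Compare {B, E}: travel distance 77 + fixed 12 = 89.
Compare {B, D, E}: travel distance 74 + fixed 15 = 89.
Compare {B, C, D}: travel distance 80 + fixed 12 = 92.
All other subsets cost ≥ 89. Minimum total cost: 88.

88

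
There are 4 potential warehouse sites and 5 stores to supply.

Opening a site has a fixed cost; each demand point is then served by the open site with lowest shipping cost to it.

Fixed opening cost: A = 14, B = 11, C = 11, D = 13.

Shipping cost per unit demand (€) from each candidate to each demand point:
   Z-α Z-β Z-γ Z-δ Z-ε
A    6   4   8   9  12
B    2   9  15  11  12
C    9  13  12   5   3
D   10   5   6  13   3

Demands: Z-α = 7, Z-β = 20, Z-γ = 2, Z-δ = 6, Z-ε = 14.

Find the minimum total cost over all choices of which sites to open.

218

Open {A, B, C}: assign each demand point to its cheapest open site.
  Z-α→B 7×2=14, Z-β→A 20×4=80, Z-γ→A 2×8=16, Z-δ→C 6×5=30, Z-ε→C 14×3=42
  shipping cost 182, fixed 36 → total 218.
Compare {A, B, C, D}: shipping cost 178 + fixed 49 = 227.
Compare {B, C, D}: shipping cost 198 + fixed 35 = 233.
Compare {A, C}: shipping cost 210 + fixed 25 = 235.
All other subsets cost ≥ 227. Minimum total cost: 218.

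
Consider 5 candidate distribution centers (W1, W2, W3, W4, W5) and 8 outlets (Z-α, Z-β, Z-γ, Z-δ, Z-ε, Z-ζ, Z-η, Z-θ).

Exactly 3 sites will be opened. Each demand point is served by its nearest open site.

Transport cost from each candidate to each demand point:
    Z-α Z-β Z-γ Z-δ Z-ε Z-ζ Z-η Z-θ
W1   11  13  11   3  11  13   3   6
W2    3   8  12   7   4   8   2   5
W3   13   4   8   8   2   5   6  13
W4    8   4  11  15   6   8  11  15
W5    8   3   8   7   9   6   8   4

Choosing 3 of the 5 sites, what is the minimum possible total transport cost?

Open {W1, W2, W3}.
  Z-α→W2 3, Z-β→W3 4, Z-γ→W3 8, Z-δ→W1 3, Z-ε→W3 2, Z-ζ→W3 5, Z-η→W2 2, Z-θ→W2 5  ⇒ total 32.
Compare {W1, W2, W5}: total 33.
Compare {W2, W3, W5}: total 34.
No size-3 selection does better; minimum is 32.

32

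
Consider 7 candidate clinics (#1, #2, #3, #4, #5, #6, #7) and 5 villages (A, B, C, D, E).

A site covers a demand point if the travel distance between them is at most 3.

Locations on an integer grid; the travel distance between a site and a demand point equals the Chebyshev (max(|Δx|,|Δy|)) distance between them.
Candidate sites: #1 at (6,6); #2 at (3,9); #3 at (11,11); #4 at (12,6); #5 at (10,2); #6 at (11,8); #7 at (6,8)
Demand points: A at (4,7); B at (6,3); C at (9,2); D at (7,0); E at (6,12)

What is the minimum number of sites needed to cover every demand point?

Coverage sets (demand points within 3 of each site):
  #1: {A, B}
  #2: {A, E}
  #3: {}
  #4: {}
  #5: {C, D}
  #6: {}
  #7: {A}
No 2 sites suffice: every size-2 union leaves at least one demand point uncovered.
But {#1, #2, #5} covers everything, so the minimum is 3.

3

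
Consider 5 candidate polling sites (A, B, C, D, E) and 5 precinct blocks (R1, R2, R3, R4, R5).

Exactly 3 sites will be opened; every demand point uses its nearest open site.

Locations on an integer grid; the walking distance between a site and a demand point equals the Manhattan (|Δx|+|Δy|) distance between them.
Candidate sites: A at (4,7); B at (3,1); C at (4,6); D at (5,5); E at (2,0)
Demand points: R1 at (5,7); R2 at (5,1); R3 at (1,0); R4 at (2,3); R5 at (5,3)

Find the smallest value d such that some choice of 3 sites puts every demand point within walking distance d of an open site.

3

Open {A, B, D}.
  Farthest demand point is R3 at walking distance 3 (to B); all others are ≤ 3.
With {B, C, D} the worst case is 3.
With {B, D, E} the worst case is 3.
No size-3 selection achieves below 3.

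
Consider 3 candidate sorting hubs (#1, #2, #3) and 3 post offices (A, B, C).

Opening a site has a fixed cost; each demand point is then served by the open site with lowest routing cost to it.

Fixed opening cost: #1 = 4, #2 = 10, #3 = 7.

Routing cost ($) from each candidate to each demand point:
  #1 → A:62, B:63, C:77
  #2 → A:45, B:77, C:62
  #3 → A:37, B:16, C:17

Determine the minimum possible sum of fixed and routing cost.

Open {#3}: assign each demand point to its cheapest open site.
  A→#3 37, B→#3 16, C→#3 17
  routing cost 70, fixed 7 → total 77.
Compare {#1, #3}: routing cost 70 + fixed 11 = 81.
Compare {#2, #3}: routing cost 70 + fixed 17 = 87.
Compare {#1, #2, #3}: routing cost 70 + fixed 21 = 91.
All other subsets cost ≥ 81. Minimum total cost: 77.

77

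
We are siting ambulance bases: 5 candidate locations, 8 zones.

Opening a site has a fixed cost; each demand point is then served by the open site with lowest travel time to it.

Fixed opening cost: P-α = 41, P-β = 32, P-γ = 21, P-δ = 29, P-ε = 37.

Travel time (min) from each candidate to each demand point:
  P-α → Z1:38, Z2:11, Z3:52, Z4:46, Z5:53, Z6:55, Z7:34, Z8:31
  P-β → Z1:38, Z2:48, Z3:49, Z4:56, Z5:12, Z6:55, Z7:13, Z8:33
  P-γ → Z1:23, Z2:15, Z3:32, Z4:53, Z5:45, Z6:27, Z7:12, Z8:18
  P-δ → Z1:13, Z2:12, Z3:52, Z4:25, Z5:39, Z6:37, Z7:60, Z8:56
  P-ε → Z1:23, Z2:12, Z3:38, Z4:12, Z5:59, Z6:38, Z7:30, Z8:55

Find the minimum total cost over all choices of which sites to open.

228

Open {P-γ, P-δ}: assign each demand point to its cheapest open site.
  Z1→P-δ 13, Z2→P-δ 12, Z3→P-γ 32, Z4→P-δ 25, Z5→P-δ 39, Z6→P-γ 27, Z7→P-γ 12, Z8→P-γ 18
  travel time 178, fixed 50 → total 228.
Compare {P-β, P-γ, P-δ}: travel time 151 + fixed 82 = 233.
Compare {P-β, P-γ, P-ε}: travel time 148 + fixed 90 = 238.
Compare {P-γ, P-ε}: travel time 181 + fixed 58 = 239.
All other subsets cost ≥ 233. Minimum total cost: 228.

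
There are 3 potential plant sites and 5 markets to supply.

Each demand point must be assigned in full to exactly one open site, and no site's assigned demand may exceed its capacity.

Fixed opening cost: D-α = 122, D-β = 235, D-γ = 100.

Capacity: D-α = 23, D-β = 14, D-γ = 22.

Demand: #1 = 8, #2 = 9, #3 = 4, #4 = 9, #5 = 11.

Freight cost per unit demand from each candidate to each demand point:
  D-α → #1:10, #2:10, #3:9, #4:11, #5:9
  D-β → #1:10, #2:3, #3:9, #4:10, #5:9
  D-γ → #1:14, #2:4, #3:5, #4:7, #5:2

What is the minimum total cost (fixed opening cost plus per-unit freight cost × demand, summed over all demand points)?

Open {D-α, D-γ}; cheapest assignment that respects the capacities:
  D-α (cap 23, load 21): #1, #3, #4 — cost 8×10 + 4×9 + 9×11 = 215
  D-γ (cap 22, load 20): #2, #5 — cost 9×4 + 11×2 = 58
  Shipping 273, fixed 222 → total 495.
  Any other capacity-feasible assignment to {D-α, D-γ} ships for at least 273.
Compare {D-α, D-β, D-γ}: its best feasible assignment gives total 685.
Every other set of open sites that can feasibly serve all demand totals ≥ 685 even under its best assignment. Minimum: 495.

495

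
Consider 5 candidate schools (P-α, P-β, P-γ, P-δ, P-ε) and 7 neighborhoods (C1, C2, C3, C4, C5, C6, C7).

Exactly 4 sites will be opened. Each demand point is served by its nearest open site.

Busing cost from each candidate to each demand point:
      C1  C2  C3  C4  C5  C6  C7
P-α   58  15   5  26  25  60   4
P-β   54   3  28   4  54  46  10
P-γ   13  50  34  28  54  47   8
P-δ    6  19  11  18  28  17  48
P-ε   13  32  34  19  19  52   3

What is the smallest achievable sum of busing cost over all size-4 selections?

57

Open {P-α, P-β, P-δ, P-ε}.
  C1→P-δ 6, C2→P-β 3, C3→P-α 5, C4→P-β 4, C5→P-ε 19, C6→P-δ 17, C7→P-ε 3  ⇒ total 57.
Compare {P-β, P-γ, P-δ, P-ε}: total 63.
Compare {P-α, P-β, P-γ, P-δ}: total 64.
No size-4 selection does better; minimum is 57.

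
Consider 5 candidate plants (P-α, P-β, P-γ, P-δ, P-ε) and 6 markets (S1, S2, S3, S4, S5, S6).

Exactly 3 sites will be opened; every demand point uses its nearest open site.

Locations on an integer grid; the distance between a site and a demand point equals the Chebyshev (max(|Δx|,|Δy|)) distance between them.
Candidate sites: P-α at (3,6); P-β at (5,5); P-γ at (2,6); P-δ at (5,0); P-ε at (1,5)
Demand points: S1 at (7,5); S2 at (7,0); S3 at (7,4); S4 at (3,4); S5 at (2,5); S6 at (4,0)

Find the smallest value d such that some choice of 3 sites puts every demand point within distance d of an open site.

Open {P-α, P-β, P-δ}.
  Farthest demand point is S1 at distance 2 (to P-β); all others are ≤ 2.
With {P-β, P-γ, P-δ} the worst case is 2.
With {P-β, P-δ, P-ε} the worst case is 2.
No size-3 selection achieves below 2.

2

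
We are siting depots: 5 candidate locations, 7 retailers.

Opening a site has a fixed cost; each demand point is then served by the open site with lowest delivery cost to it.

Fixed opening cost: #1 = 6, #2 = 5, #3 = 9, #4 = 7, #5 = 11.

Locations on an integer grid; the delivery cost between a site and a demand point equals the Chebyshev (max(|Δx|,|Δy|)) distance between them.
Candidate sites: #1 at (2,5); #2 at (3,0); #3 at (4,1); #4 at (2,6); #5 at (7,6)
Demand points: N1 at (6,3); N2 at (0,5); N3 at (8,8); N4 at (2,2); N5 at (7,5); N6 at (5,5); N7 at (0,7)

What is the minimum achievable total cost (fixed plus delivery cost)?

31

Open {#1}: assign each demand point to its cheapest open site.
  N1→#1 4, N2→#1 2, N3→#1 6, N4→#1 3, N5→#1 5, N6→#1 3, N7→#1 2
  delivery cost 25, fixed 6 → total 31.
Compare {#1, #5}: delivery cost 15 + fixed 17 = 32.
Compare {#4}: delivery cost 26 + fixed 7 = 33.
Compare {#1, #2}: delivery cost 23 + fixed 11 = 34.
All other subsets cost ≥ 32. Minimum total cost: 31.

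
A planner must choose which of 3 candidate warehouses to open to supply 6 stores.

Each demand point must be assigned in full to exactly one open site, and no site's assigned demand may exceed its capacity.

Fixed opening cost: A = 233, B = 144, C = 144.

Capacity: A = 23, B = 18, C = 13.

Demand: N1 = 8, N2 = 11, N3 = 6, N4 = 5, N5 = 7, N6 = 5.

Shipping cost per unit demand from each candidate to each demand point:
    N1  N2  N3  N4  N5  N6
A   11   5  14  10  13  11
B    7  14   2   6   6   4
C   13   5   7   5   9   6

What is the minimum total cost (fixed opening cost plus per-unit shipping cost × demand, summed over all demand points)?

763

Open {A, B, C}; cheapest assignment that respects the capacities:
  A (cap 23, load 19): N1, N2 — cost 8×11 + 11×5 = 143
  B (cap 18, load 18): N3, N5, N6 — cost 6×2 + 7×6 + 5×4 = 74
  C (cap 13, load 5): N4 — cost 5×5 = 25
  Shipping 242, fixed 521 → total 763.
  Any other capacity-feasible assignment to {A, B, C} ships for at least 242.
Total demand is 42 and no other set of sites has combined capacity ≥ 42, so {A, B, C} is the only feasible choice of open sites. Minimum: 763.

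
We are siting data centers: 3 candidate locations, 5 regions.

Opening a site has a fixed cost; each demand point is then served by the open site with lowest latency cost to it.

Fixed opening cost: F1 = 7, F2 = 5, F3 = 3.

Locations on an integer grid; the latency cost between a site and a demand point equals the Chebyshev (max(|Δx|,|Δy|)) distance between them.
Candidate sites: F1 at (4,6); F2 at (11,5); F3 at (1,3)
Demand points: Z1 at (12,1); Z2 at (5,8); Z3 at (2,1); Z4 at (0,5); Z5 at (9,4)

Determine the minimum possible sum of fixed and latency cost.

23

Open {F2, F3}: assign each demand point to its cheapest open site.
  Z1→F2 4, Z2→F3 5, Z3→F3 2, Z4→F3 2, Z5→F2 2
  latency cost 15, fixed 8 → total 23.
Compare {F1, F2, F3}: latency cost 12 + fixed 15 = 27.
Compare {F1, F2}: latency cost 17 + fixed 12 = 29.
Compare {F1, F3}: latency cost 19 + fixed 10 = 29.
All other subsets cost ≥ 27. Minimum total cost: 23.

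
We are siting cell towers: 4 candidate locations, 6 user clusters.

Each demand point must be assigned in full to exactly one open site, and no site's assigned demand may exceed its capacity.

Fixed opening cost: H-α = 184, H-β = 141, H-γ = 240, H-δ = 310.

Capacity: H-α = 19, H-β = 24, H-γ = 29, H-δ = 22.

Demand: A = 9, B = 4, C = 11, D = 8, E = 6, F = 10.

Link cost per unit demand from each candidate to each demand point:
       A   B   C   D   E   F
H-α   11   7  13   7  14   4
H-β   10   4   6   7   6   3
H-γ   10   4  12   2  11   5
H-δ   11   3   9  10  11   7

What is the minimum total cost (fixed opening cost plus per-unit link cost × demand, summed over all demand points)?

655

Open {H-β, H-γ}; cheapest assignment that respects the capacities:
  H-β (cap 24, load 21): B, C, E — cost 4×4 + 11×6 + 6×6 = 118
  H-γ (cap 29, load 27): A, D, F — cost 9×10 + 8×2 + 10×5 = 156
  Shipping 274, fixed 381 → total 655.
  Any other capacity-feasible assignment to {H-β, H-γ} ships for at least 274.
Compare {H-α, H-γ}: its best feasible assignment gives total 793.
Compare {H-α, H-β, H-γ}: its best feasible assignment gives total 829.
Every other set of open sites that can feasibly serve all demand totals ≥ 793 even under its best assignment. Minimum: 655.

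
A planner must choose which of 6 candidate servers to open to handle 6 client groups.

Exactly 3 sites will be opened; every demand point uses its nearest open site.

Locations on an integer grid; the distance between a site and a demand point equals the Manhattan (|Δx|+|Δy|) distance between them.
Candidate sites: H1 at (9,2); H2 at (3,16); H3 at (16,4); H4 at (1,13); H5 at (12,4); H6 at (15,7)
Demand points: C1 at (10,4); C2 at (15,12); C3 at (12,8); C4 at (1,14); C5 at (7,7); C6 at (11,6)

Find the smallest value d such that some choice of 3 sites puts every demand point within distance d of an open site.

Open {H1, H2, H6}.
  Farthest demand point is C5 at distance 7 (to H1); all others are ≤ 7.
With {H1, H4, H6} the worst case is 7.
With {H2, H3, H6} the worst case is 8.
No size-3 selection achieves below 7.

7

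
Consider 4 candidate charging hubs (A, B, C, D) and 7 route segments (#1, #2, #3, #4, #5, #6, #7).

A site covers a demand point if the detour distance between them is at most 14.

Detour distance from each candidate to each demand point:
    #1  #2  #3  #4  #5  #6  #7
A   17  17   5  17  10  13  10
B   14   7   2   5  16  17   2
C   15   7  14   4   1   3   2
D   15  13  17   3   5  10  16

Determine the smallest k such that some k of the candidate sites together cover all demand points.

Coverage sets (demand points within 14 of each site):
  A: {#3, #5, #6, #7}
  B: {#1, #2, #3, #4, #7}
  C: {#2, #3, #4, #5, #6, #7}
  D: {#2, #4, #5, #6}
No single site covers all 7 demand points.
But {A, B} covers everything, so the minimum is 2.

2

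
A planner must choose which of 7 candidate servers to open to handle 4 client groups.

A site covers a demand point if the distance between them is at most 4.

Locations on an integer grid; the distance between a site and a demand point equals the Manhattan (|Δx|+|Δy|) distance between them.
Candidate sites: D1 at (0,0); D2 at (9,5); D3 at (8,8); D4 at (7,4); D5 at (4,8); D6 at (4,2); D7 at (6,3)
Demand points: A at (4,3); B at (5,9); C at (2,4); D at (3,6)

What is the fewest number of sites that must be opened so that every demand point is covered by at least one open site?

Coverage sets (demand points within 4 of each site):
  D1: {}
  D2: {}
  D3: {B}
  D4: {A}
  D5: {B, D}
  D6: {A, C}
  D7: {A}
No single site covers all 4 demand points.
But {D5, D6} covers everything, so the minimum is 2.

2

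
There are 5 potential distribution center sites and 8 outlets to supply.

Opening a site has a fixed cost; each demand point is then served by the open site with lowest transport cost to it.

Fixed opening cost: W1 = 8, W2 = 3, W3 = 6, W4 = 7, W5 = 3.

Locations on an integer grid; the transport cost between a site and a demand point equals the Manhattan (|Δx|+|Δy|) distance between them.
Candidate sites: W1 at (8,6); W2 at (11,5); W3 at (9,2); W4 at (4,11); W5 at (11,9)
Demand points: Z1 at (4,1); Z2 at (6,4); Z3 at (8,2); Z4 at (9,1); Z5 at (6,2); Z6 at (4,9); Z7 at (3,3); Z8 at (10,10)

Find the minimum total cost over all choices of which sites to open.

Open {W3, W5}: assign each demand point to its cheapest open site.
  Z1→W3 6, Z2→W3 5, Z3→W3 1, Z4→W3 1, Z5→W3 3, Z6→W5 7, Z7→W3 7, Z8→W5 2
  transport cost 32, fixed 9 → total 41.
Compare {W3, W4, W5}: transport cost 27 + fixed 16 = 43.
Compare {W2, W3, W5}: transport cost 32 + fixed 12 = 44.
Compare {W3, W4}: transport cost 32 + fixed 13 = 45.
All other subsets cost ≥ 43. Minimum total cost: 41.

41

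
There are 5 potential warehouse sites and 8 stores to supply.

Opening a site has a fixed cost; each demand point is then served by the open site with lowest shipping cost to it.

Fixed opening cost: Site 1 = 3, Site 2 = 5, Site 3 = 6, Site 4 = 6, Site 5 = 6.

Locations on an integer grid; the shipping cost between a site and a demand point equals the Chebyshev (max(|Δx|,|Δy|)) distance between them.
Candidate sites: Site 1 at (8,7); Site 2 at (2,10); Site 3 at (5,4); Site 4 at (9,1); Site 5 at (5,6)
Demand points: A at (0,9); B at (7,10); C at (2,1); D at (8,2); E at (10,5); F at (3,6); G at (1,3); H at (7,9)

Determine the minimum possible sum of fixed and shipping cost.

Open {Site 1, Site 3}: assign each demand point to its cheapest open site.
  A→Site 3 5, B→Site 1 3, C→Site 3 3, D→Site 3 3, E→Site 1 2, F→Site 3 2, G→Site 3 4, H→Site 1 2
  shipping cost 24, fixed 9 → total 33.
Compare {Site 1, Site 2, Site 3}: shipping cost 21 + fixed 14 = 35.
Compare {Site 1, Site 5}: shipping cost 27 + fixed 9 = 36.
Compare {Site 1, Site 3, Site 4}: shipping cost 22 + fixed 15 = 37.
All other subsets cost ≥ 35. Minimum total cost: 33.

33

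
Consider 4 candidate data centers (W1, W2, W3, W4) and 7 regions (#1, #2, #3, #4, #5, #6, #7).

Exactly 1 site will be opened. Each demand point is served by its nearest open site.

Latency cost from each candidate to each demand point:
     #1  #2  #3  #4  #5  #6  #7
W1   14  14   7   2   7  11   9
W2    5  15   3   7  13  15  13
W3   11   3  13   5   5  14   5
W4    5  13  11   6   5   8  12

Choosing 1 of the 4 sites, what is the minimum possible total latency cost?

Open {W3}.
  #1→W3 11, #2→W3 3, #3→W3 13, #4→W3 5, #5→W3 5, #6→W3 14, #7→W3 5  ⇒ total 56.
Compare {W4}: total 60.
Compare {W1}: total 64.
No size-1 selection does better; minimum is 56.

56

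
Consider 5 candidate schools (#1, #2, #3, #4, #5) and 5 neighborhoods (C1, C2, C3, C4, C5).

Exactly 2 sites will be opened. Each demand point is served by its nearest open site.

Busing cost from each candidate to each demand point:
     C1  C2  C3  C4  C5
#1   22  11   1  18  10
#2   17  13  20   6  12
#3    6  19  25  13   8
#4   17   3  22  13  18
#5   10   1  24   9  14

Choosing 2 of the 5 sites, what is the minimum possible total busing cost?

Open {#1, #5}.
  C1→#5 10, C2→#5 1, C3→#1 1, C4→#5 9, C5→#1 10  ⇒ total 31.
Compare {#1, #3}: total 39.
Compare {#1, #4}: total 44.
No size-2 selection does better; minimum is 31.

31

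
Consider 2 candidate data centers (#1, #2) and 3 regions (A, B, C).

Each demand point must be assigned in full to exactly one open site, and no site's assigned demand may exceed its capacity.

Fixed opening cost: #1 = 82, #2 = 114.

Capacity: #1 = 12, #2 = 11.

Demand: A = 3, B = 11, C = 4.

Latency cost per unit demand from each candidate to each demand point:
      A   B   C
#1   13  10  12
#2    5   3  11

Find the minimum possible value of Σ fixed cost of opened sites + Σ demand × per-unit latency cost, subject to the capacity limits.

316

Open {#1, #2}; cheapest assignment that respects the capacities:
  #1 (cap 12, load 7): A, C — cost 3×13 + 4×12 = 87
  #2 (cap 11, load 11): B — cost 11×3 = 33
  Shipping 120, fixed 196 → total 316.
  Any other capacity-feasible assignment to {#1, #2} ships for at least 120.
Total demand is 18 and no other set of sites has combined capacity ≥ 18, so {#1, #2} is the only feasible choice of open sites. Minimum: 316.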